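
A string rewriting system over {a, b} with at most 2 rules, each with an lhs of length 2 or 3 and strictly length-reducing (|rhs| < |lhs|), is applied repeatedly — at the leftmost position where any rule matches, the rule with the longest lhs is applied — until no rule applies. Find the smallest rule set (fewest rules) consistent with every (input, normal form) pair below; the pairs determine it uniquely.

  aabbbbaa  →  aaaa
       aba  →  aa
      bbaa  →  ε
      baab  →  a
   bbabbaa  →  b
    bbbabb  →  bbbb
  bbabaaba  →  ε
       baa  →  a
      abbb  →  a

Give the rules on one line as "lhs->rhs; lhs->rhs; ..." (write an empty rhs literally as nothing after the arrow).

  | aabbbbaa => aabbbaa => aabbaa => aabaa => aaaa
  | aba => aa
  | bbaa => ba => ε
  | baab => ab => a

ab->a; ba->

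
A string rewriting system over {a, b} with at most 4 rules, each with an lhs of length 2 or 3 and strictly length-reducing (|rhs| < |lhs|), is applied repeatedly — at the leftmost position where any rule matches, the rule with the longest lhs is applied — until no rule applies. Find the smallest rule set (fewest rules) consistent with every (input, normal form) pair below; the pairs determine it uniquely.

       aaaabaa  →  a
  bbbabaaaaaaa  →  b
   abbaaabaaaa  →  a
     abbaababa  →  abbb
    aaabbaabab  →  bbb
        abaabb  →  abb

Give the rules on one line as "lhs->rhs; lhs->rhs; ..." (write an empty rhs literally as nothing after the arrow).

aaa->; ba->b; baa->

  | aaaabaa => abaa => a
  | bbbabaaaaaaa => bbbbaaaaaaa => bbbaaaaa => bbaaa => ba => b
  | abbaaabaaaa => ababaaaa => abbaaaa => abaa => a
  | abbaababa => abbaba => abbba => abbb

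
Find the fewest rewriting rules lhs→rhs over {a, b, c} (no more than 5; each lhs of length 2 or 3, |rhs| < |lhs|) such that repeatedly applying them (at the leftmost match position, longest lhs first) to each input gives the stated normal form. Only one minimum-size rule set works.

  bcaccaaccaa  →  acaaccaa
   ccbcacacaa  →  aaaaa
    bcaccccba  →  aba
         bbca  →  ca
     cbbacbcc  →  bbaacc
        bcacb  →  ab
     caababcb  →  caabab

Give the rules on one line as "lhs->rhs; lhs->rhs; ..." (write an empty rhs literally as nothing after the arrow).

  | bcaccaaccaa => caccaaccaa => acaaccaa
  | ccbcacacaa => cacacacaa => aacacaa => aaaaa
  | bcaccccba => caccccba => acccba => accba => acba => aba
  | bbca => bca => ca

bc->c; cac->a; cb->b; cbc->ac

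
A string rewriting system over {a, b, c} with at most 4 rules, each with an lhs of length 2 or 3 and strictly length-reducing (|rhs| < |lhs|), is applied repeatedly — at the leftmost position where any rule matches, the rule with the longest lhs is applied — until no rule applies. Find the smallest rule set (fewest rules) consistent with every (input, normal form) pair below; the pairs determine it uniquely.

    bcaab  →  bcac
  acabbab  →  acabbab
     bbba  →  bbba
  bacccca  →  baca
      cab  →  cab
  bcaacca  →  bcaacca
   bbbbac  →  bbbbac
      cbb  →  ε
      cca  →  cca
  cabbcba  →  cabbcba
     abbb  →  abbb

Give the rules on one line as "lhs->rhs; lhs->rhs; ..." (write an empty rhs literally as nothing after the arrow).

  | bcaab => bcac
  | acabbab
  | bbba
  | bacccca => baca

aab->ac; cbb->; ccc->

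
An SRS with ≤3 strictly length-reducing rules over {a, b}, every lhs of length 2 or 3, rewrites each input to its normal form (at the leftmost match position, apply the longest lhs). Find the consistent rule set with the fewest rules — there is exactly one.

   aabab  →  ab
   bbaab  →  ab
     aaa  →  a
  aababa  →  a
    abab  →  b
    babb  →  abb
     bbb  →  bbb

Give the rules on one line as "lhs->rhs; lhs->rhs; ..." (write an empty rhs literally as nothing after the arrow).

  | aabab => bab => ab
  | bbaab => bab => ab
  | aaa => a
  | aababa => baba => aba => a

aa->; ba->; bab->ab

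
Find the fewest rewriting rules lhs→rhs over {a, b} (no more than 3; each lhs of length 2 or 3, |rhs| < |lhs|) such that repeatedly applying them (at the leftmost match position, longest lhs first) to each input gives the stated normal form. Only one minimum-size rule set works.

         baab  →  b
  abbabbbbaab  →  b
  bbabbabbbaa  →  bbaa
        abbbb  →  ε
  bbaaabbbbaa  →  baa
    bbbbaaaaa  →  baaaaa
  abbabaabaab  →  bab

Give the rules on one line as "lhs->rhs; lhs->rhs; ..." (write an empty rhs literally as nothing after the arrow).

aab->; abb->b; bbb->

  | baab => b
  | abbabbbbaab => babbbbaab => bbbbaab => baab => b
  | bbabbabbbaa => bbbabbbaa => abbbaa => bbaa
  | abbbb => bbb => ε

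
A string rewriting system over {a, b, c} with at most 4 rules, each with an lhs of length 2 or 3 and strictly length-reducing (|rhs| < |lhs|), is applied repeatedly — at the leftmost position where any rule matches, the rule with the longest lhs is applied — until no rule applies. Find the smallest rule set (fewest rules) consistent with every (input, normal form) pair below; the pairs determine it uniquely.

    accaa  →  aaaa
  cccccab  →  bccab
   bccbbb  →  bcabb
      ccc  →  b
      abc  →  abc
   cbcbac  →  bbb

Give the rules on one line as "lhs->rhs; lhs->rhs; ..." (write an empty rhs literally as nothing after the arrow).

ac->b; acc->aa; cb->a; ccc->b

  | accaa => aaaa
  | cccccab => bccab
  | bccbbb => bcabb
  | ccc => b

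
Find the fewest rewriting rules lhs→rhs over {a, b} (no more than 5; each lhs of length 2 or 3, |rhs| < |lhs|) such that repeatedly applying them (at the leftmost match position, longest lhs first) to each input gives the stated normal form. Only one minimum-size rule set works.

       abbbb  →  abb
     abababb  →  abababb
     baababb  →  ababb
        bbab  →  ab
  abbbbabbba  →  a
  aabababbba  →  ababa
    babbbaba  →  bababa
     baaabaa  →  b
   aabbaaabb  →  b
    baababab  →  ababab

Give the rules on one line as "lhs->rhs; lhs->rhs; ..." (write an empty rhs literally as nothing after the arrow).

  | abbbb => abb
  | abababb
  | baababb => ababb
  | bbab => ab

aa->b; baa->a; bba->a; bbb->b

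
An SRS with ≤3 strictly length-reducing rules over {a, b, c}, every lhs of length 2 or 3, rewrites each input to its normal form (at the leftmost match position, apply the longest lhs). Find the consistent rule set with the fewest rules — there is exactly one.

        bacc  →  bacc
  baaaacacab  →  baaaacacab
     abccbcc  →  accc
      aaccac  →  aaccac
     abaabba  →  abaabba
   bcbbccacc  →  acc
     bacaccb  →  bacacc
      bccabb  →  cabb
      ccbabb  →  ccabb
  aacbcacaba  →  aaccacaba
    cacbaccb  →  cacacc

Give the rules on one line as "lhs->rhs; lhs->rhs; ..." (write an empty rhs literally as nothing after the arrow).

  | bacc
  | baaaacacab
  | abccbcc => acbcc => accc
  | aaccac

bc->; cb->c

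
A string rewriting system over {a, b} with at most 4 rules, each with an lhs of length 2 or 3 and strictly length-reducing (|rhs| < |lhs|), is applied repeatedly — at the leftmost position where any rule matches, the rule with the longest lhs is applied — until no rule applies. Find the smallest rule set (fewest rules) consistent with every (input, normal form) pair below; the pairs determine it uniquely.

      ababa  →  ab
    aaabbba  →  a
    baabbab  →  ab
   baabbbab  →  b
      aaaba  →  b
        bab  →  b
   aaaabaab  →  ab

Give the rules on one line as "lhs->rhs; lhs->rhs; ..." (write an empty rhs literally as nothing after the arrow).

aaa->; ba->b; bb->b; bbb->

  | ababa => abba => aba => ab
  | aaabbba => bbba => a
  | baabbab => babbab => bbbab => ab
  | baabbbab => babbbab => bbbbab => bab => bb => b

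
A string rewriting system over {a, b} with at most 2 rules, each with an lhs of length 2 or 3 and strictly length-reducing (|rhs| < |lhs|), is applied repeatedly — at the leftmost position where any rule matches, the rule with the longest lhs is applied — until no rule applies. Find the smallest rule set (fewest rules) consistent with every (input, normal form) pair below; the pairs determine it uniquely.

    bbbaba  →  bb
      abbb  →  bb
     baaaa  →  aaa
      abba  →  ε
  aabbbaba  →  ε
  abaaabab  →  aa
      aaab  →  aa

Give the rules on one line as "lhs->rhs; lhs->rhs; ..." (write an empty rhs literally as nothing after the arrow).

ab->; ba->

  | bbbaba => bbba => bb
  | abbb => bb
  | baaaa => aaa
  | abba => ba => ε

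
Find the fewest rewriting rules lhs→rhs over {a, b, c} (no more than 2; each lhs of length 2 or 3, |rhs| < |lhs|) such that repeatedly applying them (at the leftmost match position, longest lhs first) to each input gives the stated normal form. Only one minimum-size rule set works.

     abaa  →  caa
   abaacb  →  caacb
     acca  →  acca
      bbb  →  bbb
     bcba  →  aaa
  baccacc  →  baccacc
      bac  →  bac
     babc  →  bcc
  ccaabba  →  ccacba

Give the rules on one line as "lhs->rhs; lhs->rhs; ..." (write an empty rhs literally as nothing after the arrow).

  | abaa => caa
  | abaacb => caacb
  | acca
  | bbb

ab->c; bcb->aa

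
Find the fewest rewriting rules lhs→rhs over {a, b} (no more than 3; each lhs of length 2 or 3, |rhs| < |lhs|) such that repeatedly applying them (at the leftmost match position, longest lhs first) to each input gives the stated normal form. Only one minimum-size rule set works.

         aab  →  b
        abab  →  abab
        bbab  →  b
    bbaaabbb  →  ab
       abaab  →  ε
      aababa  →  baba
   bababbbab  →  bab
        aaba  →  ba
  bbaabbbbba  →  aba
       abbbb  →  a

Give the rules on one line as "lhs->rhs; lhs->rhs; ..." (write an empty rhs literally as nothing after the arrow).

  | aab => b
  | abab
  | bbab => aab => b
  | bbaaabbb => aaaabbb => aabbb => bbb => ab

aa->; bb->a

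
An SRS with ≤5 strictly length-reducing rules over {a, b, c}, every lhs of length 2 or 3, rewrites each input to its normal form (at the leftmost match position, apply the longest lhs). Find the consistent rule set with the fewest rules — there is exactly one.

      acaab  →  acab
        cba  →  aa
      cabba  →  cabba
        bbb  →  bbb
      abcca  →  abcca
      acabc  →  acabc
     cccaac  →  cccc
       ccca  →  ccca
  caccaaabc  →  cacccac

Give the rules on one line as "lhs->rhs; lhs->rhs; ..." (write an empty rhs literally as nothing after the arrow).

aaa->cc; aab->ab; aac->c; cb->a

  | acaab => acab
  | cba => aa
  | cabba
  | bbb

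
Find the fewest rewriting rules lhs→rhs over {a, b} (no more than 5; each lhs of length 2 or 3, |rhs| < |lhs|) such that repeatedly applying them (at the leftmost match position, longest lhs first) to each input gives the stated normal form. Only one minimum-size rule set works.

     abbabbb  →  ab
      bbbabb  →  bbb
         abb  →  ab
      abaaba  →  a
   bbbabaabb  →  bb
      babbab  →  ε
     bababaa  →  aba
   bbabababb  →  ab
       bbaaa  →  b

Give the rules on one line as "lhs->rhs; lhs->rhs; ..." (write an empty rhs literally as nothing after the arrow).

aa->a; aaa->ab; abb->ab; bab->

  | abbabbb => ababbb => abb => ab
  | bbbabb => bbb
  | abb => ab
  | abaaba => ababa => aa => a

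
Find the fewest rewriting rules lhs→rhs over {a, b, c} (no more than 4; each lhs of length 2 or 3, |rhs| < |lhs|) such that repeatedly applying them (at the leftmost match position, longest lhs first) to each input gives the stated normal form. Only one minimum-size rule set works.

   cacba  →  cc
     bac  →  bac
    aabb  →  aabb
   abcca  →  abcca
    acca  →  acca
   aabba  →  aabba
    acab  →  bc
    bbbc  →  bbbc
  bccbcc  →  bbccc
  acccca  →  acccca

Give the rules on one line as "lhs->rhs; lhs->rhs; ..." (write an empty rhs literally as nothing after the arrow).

  | cacba => caca => cbc => cc
  | bac
  | aabb
  | abcca

aca->bc; cb->c; ccb->bc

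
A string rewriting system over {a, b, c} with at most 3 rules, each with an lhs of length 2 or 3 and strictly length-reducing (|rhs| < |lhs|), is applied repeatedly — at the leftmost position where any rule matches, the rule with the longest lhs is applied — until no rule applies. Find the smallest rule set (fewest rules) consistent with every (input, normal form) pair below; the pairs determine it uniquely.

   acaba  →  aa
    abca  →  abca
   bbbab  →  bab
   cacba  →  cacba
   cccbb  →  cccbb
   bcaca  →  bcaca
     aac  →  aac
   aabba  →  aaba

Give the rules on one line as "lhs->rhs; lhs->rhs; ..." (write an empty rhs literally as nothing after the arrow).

  | acaba => aa
  | abca
  | bbbab => bbab => bab
  | cacba

bba->ba; cab->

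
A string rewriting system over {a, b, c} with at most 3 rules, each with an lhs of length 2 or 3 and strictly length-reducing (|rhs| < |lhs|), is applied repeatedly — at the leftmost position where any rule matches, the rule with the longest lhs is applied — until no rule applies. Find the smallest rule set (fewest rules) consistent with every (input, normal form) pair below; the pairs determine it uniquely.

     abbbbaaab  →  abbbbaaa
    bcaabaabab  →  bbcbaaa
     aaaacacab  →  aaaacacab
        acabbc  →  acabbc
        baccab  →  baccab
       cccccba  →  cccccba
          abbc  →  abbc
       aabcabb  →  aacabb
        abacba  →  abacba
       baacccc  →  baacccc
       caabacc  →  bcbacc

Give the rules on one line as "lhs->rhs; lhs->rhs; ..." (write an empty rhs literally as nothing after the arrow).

  | abbbbaaab => abbbbaaa
  | bcaabaabab => bbcbaabab => bbcbaaab => bbcbaaa
  | aaaacacab
  | acabbc

aab->aa; caa->bc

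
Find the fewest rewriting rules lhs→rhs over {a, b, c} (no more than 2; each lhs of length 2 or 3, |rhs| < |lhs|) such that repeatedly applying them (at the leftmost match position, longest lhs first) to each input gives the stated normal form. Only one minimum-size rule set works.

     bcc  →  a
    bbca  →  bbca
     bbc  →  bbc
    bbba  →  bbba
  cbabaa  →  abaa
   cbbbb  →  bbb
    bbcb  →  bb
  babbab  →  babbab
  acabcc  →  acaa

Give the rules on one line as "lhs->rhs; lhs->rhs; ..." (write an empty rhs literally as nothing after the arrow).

  | bcc => a
  | bbca
  | bbc
  | bbba

bcc->a; cb->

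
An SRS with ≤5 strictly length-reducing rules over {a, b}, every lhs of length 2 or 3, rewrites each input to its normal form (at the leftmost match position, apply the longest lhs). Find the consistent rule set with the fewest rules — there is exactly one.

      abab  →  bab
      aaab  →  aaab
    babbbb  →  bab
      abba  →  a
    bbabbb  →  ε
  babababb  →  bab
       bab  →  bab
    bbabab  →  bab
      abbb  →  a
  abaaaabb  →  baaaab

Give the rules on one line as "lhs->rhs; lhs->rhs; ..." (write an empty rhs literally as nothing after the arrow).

  | abab => bab
  | aaab
  | babbbb => bab
  | abba => a

aba->ba; bb->b; bba->; bbb->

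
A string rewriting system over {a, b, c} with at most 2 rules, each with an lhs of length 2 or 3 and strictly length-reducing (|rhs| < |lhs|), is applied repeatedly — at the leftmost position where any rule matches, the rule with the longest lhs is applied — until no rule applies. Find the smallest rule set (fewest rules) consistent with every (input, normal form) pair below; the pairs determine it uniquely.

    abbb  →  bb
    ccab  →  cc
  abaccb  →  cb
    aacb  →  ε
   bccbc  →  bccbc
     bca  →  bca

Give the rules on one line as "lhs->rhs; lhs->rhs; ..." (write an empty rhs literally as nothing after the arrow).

  | abbb => bb
  | ccab => cc
  | abaccb => accb => cb
  | aacb => ab => ε

ab->; ac->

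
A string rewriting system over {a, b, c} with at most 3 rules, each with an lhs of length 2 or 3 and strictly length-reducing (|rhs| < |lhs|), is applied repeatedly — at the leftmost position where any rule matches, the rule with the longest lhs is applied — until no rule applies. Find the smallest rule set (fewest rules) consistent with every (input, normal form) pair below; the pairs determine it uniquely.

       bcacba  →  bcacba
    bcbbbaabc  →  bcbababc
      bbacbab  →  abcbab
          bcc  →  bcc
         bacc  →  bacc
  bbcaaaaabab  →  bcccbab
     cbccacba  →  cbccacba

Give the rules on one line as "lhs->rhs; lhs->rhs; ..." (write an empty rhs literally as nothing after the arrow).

aa->c; bba->ab; bbc->ba

  | bcacba
  | bcbbbaabc => bcbababc
  | bbacbab => abcbab
  | bcc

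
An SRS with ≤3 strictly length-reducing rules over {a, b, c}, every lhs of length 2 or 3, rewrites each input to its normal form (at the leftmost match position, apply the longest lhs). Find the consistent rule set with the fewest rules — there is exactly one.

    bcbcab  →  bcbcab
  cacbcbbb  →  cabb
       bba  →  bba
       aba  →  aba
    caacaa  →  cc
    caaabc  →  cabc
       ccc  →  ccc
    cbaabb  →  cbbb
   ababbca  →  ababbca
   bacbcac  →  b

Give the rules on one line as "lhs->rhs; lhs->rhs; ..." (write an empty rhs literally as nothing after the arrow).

  | bcbcab
  | cacbcbbb => cacbbb => cabb
  | bba
  | aba

aa->; ac->; acb->a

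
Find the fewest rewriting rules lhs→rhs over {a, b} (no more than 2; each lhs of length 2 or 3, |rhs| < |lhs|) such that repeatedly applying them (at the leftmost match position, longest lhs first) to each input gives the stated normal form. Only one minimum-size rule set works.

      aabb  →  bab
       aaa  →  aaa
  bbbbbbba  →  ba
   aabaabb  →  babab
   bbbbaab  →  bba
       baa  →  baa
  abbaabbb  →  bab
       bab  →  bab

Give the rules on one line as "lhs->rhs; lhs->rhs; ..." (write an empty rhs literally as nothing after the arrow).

  | aabb => bab
  | aaa
  | bbbbbbba => bbbba => ba
  | aabaabb => baaabb => babab

aab->ba; bbb->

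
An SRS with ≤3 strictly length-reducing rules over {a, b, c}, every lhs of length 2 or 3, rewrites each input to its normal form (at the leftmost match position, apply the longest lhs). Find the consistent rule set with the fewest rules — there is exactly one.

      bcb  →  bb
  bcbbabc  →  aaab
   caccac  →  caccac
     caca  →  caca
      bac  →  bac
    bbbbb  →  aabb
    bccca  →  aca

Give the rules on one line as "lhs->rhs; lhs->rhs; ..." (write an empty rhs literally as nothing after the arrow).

  | bcb => bb
  | bcbbabc => bbbabc => aaabc => aaab
  | caccac
  | caca

bbb->aa; bc->b; bcc->a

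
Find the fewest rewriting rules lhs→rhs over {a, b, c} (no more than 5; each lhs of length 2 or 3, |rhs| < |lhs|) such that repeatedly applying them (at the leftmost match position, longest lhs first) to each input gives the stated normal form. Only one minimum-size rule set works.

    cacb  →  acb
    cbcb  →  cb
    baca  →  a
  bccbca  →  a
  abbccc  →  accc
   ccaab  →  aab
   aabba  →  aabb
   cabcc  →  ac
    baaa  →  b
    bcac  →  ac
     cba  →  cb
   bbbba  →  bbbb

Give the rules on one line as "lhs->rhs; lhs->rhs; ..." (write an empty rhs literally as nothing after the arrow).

  | cacb => acb
  | cbcb => cb
  | baca => bca => a
  | bccbca => cbca => ca => a

ba->b; bbc->c; bc->; ca->a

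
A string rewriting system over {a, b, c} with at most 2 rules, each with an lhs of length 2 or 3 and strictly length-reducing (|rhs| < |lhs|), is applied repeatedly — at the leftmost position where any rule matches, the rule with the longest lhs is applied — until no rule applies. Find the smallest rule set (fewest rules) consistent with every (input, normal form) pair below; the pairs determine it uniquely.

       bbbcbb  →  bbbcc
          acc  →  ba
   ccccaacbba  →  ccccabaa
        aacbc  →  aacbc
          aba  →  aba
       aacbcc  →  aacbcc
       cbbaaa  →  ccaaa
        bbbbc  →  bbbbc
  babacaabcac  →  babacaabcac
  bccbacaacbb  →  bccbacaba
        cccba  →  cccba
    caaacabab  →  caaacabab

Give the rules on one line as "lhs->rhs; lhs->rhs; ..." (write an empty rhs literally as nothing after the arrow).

acc->ba; cbb->cc

  | bbbcbb => bbbcc
  | acc => ba
  | ccccaacbba => ccccaacca => ccccabaa
  | aacbc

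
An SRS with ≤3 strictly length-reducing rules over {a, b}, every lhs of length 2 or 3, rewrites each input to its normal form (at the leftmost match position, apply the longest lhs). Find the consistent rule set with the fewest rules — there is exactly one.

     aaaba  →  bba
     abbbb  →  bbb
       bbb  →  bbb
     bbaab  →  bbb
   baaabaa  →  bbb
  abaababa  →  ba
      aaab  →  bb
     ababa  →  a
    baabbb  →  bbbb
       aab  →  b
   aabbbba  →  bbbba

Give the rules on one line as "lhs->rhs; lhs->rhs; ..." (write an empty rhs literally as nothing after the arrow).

  | aaaba => bba
  | abbbb => bbb
  | bbb
  | bbaab => bbb

aa->; aaa->b; ab->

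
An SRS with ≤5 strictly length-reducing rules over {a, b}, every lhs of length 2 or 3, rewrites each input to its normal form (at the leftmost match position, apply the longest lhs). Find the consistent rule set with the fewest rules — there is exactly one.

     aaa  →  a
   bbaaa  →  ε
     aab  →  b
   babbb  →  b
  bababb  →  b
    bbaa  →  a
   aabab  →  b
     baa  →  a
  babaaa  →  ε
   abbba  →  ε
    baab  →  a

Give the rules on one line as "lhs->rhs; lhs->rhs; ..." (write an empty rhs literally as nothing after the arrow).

  | aaa => a
  | bbaaa => baaa => aa => ε
  | aab => b
  | babbb => bbb => bb => b

aa->; ab->a; ba->; bb->b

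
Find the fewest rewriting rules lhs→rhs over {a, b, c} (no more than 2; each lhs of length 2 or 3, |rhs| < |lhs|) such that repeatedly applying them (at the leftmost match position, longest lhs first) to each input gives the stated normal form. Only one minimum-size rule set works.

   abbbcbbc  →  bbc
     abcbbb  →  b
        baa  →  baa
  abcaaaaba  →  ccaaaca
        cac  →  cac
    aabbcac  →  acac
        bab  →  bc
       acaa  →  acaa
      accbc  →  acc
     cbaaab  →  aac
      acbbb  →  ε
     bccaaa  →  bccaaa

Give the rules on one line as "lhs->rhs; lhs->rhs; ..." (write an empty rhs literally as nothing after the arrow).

ab->c; cb->

  | abbbcbbc => cbbcbbc => bcbbc => bbc
  | abcbbb => ccbbb => cbb => b
  | baa
  | abcaaaaba => ccaaaaba => ccaaaca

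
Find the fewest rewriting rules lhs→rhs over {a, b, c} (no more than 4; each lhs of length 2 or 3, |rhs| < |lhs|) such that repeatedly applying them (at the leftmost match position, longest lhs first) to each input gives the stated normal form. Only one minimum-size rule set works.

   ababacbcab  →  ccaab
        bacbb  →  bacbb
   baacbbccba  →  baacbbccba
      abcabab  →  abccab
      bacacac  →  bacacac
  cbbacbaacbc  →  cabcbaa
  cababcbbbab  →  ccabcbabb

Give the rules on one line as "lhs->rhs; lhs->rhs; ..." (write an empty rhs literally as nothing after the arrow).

aba->ca; bba->ab; cbc->

  | ababacbcab => cabacbcab => ccacbcab => ccaab
  | bacbb
  | baacbbccba
  | abcabab => abccab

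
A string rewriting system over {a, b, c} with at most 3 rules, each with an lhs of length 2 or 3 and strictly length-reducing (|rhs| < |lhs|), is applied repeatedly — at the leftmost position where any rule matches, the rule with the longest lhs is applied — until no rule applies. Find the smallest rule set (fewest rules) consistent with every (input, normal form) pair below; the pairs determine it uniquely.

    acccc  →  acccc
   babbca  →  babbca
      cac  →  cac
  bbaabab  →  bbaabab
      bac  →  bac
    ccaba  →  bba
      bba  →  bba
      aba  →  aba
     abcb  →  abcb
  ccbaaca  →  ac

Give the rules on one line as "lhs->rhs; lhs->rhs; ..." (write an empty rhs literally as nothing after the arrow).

  | acccc
  | babbca
  | cac
  | bbaabab

aca->c; cca->b; ccb->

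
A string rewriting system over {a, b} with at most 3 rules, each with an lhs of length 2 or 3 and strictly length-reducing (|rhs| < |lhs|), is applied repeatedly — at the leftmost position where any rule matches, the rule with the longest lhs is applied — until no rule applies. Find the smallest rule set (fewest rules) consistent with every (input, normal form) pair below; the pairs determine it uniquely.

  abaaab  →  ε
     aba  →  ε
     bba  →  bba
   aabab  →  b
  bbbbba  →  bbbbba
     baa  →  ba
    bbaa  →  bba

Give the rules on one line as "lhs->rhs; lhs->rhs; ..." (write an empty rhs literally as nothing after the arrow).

aa->a; ab->; aba->

  | abaaab => aab => ab => ε
  | aba => ε
  | bba
  | aabab => abab => b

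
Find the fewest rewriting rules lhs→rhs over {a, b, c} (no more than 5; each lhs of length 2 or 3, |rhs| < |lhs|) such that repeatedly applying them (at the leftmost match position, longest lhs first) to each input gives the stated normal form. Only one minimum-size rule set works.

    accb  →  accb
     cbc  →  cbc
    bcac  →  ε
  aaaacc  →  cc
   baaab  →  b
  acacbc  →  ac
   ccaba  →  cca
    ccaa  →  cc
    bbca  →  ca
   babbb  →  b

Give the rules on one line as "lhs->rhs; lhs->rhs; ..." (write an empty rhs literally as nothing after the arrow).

aa->; ba->; bb->; cac->b

  | accb
  | cbc
  | bcac => bb => ε
  | aaaacc => aacc => cc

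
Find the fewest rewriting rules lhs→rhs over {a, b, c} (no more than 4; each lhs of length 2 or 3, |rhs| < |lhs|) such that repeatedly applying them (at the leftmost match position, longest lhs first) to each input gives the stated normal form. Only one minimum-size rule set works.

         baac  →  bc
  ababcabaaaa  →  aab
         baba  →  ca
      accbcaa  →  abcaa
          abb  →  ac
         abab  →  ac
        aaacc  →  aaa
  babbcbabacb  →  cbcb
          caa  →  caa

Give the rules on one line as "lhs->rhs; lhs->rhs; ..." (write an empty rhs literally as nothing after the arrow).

ba->b; bb->c; cc->

  | baac => bac => bc
  | ababcabaaaa => abbcabaaaa => accabaaaa => aabaaaa => aabaaa => aabaa => aaba => aab
  | baba => bba => ca
  | accbcaa => abcaa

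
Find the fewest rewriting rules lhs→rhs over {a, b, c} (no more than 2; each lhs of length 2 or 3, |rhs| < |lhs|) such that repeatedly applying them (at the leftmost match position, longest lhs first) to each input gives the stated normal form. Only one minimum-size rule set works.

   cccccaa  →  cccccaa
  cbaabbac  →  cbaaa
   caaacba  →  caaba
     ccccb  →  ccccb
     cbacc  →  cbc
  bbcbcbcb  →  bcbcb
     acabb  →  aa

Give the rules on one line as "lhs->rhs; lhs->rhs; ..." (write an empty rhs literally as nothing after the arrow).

ac->; bb->a

  | cccccaa
  | cbaabbac => cbaaaac => cbaaa
  | caaacba => caaba
  | ccccb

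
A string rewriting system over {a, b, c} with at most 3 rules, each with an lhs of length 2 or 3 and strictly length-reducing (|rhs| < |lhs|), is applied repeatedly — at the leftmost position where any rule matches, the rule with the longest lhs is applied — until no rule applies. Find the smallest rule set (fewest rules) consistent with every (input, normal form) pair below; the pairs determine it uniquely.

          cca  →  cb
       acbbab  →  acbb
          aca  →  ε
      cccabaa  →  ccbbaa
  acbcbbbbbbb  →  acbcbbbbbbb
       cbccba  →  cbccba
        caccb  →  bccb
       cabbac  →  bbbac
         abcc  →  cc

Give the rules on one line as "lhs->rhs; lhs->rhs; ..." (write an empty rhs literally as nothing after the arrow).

ab->; ca->b

  | cca => cb
  | acbbab => acbb
  | aca => ab => ε
  | cccabaa => ccbbaa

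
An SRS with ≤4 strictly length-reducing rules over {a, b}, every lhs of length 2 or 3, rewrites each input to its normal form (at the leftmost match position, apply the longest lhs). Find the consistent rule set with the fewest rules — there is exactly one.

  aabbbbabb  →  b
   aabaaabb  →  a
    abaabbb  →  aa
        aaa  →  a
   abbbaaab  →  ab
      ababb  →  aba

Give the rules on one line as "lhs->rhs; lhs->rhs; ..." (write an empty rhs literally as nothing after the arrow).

aaa->a; aab->; bb->; bbb->a

  | aabbbbabb => bbbabb => aabb => b
  | aabaaabb => aaabb => abb => a
  | abaabbb => abbb => aa
  | aaa => a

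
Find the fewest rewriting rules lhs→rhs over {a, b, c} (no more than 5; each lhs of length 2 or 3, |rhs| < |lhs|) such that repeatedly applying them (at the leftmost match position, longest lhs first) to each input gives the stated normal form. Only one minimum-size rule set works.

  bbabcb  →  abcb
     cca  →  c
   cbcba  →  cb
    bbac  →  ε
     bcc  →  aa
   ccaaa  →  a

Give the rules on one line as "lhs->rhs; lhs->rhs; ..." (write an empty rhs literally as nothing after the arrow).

ac->; ba->a; bcc->aa; ca->

  | bbabcb => babcb => abcb
  | cca => c
  | cbcba => cbca => cb
  | bbac => bac => ac => ε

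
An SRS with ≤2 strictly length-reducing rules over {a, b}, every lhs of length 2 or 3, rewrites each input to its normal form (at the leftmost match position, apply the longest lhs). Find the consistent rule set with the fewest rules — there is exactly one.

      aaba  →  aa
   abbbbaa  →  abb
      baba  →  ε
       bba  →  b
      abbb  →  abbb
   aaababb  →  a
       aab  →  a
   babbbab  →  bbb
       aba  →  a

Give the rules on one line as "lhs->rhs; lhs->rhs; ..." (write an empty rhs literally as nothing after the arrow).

  | aaba => aa
  | abbbbaa => abbba => abb
  | baba => ba => ε
  | bba => b

aab->a; ba->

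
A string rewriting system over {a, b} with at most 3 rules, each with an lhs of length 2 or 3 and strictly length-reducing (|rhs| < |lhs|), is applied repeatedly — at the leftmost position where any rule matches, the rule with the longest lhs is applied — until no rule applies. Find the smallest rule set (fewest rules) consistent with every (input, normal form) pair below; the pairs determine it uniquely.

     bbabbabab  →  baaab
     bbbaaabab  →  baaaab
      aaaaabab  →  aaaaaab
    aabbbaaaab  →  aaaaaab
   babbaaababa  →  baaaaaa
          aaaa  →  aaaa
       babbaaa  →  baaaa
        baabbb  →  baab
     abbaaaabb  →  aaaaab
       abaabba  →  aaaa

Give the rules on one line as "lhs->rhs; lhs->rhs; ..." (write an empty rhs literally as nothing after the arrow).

aba->aa; bb->b

  | bbabbabab => babbabab => bababab => baabab => baaab
  | bbbaaabab => bbaaabab => baaabab => baaaab
  | aaaaabab => aaaaaab
  | aabbbaaaab => aabbaaaab => aabaaaab => aaaaaab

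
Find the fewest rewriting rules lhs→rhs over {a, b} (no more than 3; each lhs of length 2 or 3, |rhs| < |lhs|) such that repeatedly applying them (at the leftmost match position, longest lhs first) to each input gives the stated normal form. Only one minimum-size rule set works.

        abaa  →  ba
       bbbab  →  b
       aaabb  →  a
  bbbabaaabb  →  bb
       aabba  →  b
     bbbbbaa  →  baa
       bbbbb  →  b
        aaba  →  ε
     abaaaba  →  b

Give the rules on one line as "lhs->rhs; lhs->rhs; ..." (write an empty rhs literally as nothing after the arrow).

  | abaa => ba
  | bbbab => bab => b
  | aaabb => aab => a
  | bbbabaaabb => babaaabb => bbaabb => bbab => bb

ab->; aba->b; bbb->b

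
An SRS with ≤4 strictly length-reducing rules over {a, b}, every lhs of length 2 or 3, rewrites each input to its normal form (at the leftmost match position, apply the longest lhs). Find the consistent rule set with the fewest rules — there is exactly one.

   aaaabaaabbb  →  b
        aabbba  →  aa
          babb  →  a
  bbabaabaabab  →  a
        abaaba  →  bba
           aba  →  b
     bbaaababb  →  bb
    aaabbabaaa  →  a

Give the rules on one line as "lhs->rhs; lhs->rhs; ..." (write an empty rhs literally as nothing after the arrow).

  | aaaabaaabbb => aaaabaabbb => aaaababbb => aaaabbbb => aaabbbb => aabbbb => abbbb => bbbb => ab => b
  | aabbba => abbba => bbba => aa
  | babb => bbb => a
  | bbabaabaabab => bbababaabab => bbabbaabab => bbbbaabab => abaabab => ababab => abbab => bbab => bbb => a

ab->b; aba->ab; bbb->a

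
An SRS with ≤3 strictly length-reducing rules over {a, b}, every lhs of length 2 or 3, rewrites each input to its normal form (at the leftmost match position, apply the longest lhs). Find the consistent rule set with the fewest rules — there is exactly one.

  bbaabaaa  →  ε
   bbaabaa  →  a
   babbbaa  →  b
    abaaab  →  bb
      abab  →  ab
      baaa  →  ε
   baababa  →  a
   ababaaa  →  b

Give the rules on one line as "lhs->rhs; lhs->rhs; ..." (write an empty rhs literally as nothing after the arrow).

aa->; aaa->b; ba->

  | bbaabaaa => babaaa => baaa => aa => ε
  | bbaabaa => babaa => baa => a
  | babbbaa => bbbaa => bba => b
  | abaaab => aaab => bb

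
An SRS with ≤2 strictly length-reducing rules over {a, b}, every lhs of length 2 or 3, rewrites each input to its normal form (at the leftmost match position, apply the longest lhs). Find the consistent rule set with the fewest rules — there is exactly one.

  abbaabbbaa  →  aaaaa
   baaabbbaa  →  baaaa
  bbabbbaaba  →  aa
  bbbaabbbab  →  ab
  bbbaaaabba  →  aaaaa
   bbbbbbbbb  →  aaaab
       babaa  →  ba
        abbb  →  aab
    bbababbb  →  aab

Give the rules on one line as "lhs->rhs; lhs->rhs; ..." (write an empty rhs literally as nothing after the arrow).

aba->; bb->a

  | abbaabbbaa => aaaabbbaa => aaaaabaa => aaaaa
  | baaabbbaa => baaaabaa => baaaa
  | bbabbbaaba => aabbbaaba => aaabaaba => aaaba => aa
  | bbbaabbbab => abaabbbab => abbbab => aabab => ab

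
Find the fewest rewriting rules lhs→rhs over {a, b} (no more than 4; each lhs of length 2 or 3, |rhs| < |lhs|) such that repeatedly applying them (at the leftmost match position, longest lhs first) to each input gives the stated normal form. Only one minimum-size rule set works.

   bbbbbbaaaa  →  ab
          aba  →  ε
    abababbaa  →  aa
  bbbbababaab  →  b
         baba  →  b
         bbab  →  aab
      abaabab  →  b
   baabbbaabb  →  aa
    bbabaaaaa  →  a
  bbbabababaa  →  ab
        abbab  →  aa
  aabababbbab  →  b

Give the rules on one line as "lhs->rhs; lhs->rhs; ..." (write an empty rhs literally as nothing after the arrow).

aaa->ab; aba->; baa->; bb->a

  | bbbbbbaaaa => abbbbaaaa => aabbaaaa => aaaaaaa => abaaaa => aaa => ab
  | aba => ε
  | abababbaa => babbaa => baaaa => aa
  | bbbbababaab => abbababaab => aaababaab => abbabaab => aaabaab => abbaab => aaaab => abab => b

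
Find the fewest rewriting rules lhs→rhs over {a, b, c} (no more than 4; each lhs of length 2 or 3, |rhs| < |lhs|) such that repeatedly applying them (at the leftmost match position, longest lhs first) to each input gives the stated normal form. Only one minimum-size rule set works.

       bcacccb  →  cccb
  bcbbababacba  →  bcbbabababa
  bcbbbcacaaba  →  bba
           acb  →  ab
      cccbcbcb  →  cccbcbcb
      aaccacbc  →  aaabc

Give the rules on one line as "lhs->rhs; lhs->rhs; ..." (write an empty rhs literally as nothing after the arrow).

  | bcacccb => cccb
  | bcbbababacba => bcbbabababa
  | bcbbbcacaaba => bcbbcaaba => bcbaba => bba
  | acb => ab

ac->a; bca->; cba->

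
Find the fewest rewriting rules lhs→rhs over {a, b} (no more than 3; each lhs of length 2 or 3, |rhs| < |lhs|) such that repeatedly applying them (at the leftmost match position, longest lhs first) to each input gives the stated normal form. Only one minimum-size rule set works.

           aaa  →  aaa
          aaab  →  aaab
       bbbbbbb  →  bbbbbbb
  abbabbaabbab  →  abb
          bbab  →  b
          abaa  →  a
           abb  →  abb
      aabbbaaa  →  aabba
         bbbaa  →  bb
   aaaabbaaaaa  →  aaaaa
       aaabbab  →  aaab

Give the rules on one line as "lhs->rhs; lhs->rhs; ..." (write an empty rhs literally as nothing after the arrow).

  | aaa
  | aaab
  | bbbbbbb
  | abbabbaabbab => abbaabbab => abbbab => abb

baa->; bab->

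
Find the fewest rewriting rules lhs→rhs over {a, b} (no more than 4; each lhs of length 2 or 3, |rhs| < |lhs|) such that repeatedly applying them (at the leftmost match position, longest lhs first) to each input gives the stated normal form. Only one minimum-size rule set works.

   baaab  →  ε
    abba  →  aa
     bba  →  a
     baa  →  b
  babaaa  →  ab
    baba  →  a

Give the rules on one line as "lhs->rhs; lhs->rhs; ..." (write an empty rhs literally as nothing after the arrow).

  | baaab => baab => bab => bb => ε
  | abba => aa
  | bba => a
  | baa => ba => b

aaa->ab; ba->b; bb->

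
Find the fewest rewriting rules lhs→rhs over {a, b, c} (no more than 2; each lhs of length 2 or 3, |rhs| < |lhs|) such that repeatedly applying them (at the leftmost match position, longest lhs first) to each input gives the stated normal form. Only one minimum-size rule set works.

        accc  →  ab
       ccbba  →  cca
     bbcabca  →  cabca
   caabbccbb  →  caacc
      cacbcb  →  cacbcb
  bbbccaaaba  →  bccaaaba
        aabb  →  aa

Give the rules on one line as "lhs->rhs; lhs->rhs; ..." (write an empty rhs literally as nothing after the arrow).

  | accc => ab
  | ccbba => cca
  | bbcabca => cabca
  | caabbccbb => caaccbb => caacc

bb->; ccc->b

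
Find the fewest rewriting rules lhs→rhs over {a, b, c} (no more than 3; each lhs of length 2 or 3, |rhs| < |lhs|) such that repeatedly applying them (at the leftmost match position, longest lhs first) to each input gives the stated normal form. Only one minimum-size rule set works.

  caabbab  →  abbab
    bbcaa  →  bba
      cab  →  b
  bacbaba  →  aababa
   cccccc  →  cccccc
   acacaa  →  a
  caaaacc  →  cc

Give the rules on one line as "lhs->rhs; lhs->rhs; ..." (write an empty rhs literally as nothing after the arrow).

  | caabbab => abbab
  | bbcaa => bba
  | cab => b
  | bacbaba => aababa

ac->c; bac->aa; ca->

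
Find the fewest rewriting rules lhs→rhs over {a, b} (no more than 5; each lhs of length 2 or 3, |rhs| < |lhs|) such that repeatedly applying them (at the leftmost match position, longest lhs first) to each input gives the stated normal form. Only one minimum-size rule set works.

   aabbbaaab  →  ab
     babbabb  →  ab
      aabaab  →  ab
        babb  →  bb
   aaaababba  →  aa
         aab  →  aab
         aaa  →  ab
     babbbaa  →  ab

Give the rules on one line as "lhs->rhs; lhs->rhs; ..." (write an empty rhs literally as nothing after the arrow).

  | aabbbaaab => aaabaaab => abbaaab => abaaab => aaaab => abab => ab
  | babbabb => bbabb => bbb => ab
  | aabaab => aaaab => abab => ab
  | babb => bb

aaa->ab; ba->a; bab->b; bbb->ab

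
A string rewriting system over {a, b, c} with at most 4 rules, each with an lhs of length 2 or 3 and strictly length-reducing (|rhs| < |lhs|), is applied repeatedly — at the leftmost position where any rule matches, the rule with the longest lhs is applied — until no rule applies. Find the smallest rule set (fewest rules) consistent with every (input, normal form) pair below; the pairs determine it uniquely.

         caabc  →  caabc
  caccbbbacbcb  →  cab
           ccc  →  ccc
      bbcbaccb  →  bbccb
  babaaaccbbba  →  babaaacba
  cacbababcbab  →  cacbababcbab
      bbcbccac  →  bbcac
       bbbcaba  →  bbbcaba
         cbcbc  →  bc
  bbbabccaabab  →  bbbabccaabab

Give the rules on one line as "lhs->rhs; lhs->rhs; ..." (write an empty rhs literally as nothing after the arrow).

bac->; cbb->; cbc->

  | caabc
  | caccbbbacbcb => cacbacbcb => cacbcb => cab
  | ccc
  | bbcbaccb => bbccb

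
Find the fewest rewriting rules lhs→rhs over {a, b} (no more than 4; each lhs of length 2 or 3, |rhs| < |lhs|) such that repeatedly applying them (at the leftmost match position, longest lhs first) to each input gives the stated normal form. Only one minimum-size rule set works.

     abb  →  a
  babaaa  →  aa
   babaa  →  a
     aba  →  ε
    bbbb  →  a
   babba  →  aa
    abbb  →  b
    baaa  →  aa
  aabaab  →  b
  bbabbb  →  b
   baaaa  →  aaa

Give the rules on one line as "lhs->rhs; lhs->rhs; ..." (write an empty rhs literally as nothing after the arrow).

ab->b; ba->; bb->a

  | abb => bb => a
  | babaaa => baaa => aa
  | babaa => baa => a
  | aba => ba => ε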